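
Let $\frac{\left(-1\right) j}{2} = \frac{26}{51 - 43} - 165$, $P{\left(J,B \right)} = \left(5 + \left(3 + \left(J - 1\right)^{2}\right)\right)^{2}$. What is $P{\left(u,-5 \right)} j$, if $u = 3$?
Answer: $46584$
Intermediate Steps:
$P{\left(J,B \right)} = \left(8 + \left(-1 + J\right)^{2}\right)^{2}$ ($P{\left(J,B \right)} = \left(5 + \left(3 + \left(-1 + J\right)^{2}\right)\right)^{2} = \left(8 + \left(-1 + J\right)^{2}\right)^{2}$)
$j = \frac{647}{2}$ ($j = - 2 \left(\frac{26}{51 - 43} - 165\right) = - 2 \left(\frac{26}{8} - 165\right) = - 2 \left(26 \cdot \frac{1}{8} - 165\right) = - 2 \left(\frac{13}{4} - 165\right) = \left(-2\right) \left(- \frac{647}{4}\right) = \frac{647}{2} \approx 323.5$)
$P{\left(u,-5 \right)} j = \left(8 + \left(-1 + 3\right)^{2}\right)^{2} \cdot \frac{647}{2} = \left(8 + 2^{2}\right)^{2} \cdot \frac{647}{2} = \left(8 + 4\right)^{2} \cdot \frac{647}{2} = 12^{2} \cdot \frac{647}{2} = 144 \cdot \frac{647}{2} = 46584$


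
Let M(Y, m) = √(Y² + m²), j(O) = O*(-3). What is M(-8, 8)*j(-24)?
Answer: 576*√2 ≈ 814.59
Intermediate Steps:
j(O) = -3*O
M(-8, 8)*j(-24) = √((-8)² + 8²)*(-3*(-24)) = √(64 + 64)*72 = √128*72 = (8*√2)*72 = 576*√2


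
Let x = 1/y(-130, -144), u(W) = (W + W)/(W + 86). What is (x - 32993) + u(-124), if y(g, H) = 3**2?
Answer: -5640668/171 ≈ -32986.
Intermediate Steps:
u(W) = 2*W/(86 + W) (u(W) = (2*W)/(86 + W) = 2*W/(86 + W))
y(g, H) = 9
x = 1/9 ≈ 0.11111
(x - 32993) + u(-124) = (1/9 - 32993) + 2*(-124)/(86 - 124) = -296936/9 + 2*(-124)/(-38) = -296936/9 + 2*(-124)*(-1/38) = -296936/9 + 124/19 = -5640668/171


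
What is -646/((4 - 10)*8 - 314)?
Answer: 323/181 ≈ 1.7845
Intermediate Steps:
-646/((4 - 10)*8 - 314) = -646/(-6*8 - 314) = -646/(-48 - 314) = -646/(-362) = -646*(-1/362) = 323/181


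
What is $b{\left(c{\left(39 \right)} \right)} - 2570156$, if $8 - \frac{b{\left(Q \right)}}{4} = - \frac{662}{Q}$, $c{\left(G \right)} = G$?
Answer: $- \frac{100232188}{39} \approx -2.5701 \cdot 10^{6}$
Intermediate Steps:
$b{\left(Q \right)} = 32 + \frac{2648}{Q}$ ($b{\left(Q \right)} = 32 - 4 \left(- \frac{662}{Q}\right) = 32 + \frac{2648}{Q}$)
$b{\left(c{\left(39 \right)} \right)} - 2570156 = \left(32 + \frac{2648}{39}\right) - 2570156 = \frac{3896}{39} - 2570156 = - \frac{100232188}{39}$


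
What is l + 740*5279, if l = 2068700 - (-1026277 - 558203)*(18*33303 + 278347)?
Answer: 1390864103640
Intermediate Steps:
l = 1390860197180 (l = 2068700 - (-1584480)*(599454 + 278347) = 2068700 - (-1584480)*877801 = 2068700 - 1*(-1390858128480) = 2068700 + 1390858128480 = 1390860197180)
l + 740*5279 = 1390860197180 + 740*5279 = 1390860197180 + 3906460 = 1390864103640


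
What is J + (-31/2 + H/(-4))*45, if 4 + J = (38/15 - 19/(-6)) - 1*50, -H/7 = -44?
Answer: -21054/5 ≈ -4210.8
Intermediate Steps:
H = 308 (H = -7*(-44) = 308)
J = -483/10 (J = -4 + ((38/15 - 19/(-6)) - 1*50) = -4 + ((38*(1/15) - 19*(-⅙)) - 50) = -4 + ((38/15 + 19/6) - 50) = -4 + (57/10 - 50) = -4 - 443/10 = -483/10 ≈ -48.300)
J + (-31/2 + H/(-4))*45 = -483/10 + (-31/2 + 308/(-4))*45 = -483/10 + (-31*½ + 308*(-¼))*45 = -483/10 + (-31/2 - 77)*45 = -483/10 - 185/2*45 = -483/10 - 8325/2 = -21054/5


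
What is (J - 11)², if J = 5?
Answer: 36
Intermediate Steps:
(J - 11)² = (5 - 11)² = (-6)² = 36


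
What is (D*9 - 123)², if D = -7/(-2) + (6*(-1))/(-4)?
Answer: 6084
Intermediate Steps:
D = 5 (D = -7*(-½) - 6*(-¼) = 7/2 + 3/2 = 5)
(D*9 - 123)² = (5*9 - 123)² = (45 - 123)² = (-78)² = 6084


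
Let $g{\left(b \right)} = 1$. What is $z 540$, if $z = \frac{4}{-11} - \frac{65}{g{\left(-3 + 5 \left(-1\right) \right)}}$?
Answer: $- \frac{388260}{11} \approx -35296.0$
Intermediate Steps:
$z = - \frac{719}{11}$ ($z = \frac{4}{-11} - \frac{65}{1} = 4 \left(- \frac{1}{11}\right) - 65 = - \frac{4}{11} - 65 = - \frac{719}{11} \approx -65.364$)
$z 540 = \left(- \frac{719}{11}\right) 540 = - \frac{388260}{11}$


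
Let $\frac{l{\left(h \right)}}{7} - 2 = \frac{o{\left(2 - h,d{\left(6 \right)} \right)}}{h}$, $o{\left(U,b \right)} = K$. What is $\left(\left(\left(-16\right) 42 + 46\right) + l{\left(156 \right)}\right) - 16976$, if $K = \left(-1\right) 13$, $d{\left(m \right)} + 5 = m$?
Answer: $- \frac{211063}{12} \approx -17589.0$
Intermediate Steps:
$d{\left(m \right)} = -5 + m$
$K = -13$
$o{\left(U,b \right)} = -13$
$l{\left(h \right)} = 14 - \frac{91}{h}$ ($l{\left(h \right)} = 14 + 7 \left(- \frac{13}{h}\right) = 14 - \frac{91}{h}$)
$\left(\left(\left(-16\right) 42 + 46\right) + l{\left(156 \right)}\right) - 16976 = \left(\left(\left(-16\right) 42 + 46\right) + \left(14 - \frac{91}{156}\right)\right) - 16976 = \left(\left(-672 + 46\right) + \left(14 - \frac{7}{12}\right)\right) - 16976 = \left(-626 + \left(14 - \frac{7}{12}\right)\right) - 16976 = \left(-626 + \frac{161}{12}\right) - 16976 = - \frac{7351}{12} - 16976 = - \frac{211063}{12}$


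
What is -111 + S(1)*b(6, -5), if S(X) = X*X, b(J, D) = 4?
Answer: -107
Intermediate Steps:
S(X) = X²
-111 + S(1)*b(6, -5) = -111 + 1²*4 = -111 + 1*4 = -111 + 4 = -107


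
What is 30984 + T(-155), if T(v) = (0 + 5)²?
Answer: 31009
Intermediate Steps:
T(v) = 25 (T(v) = 5² = 25)
30984 + T(-155) = 30984 + 25 = 31009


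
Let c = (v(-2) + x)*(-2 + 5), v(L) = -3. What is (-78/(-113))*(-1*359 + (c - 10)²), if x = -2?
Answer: 20748/113 ≈ 183.61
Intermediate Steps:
c = -15 (c = (-3 - 2)*(-2 + 5) = -5*3 = -15)
(-78/(-113))*(-1*359 + (c - 10)²) = (-78/(-113))*(-1*359 + (-15 - 10)²) = (-78*(-1/113))*(-359 + (-25)²) = 78*(-359 + 625)/113 = (78/113)*266 = 20748/113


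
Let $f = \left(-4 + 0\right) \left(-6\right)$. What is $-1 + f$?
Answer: $23$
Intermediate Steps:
$f = 24$ ($f = \left(-4\right) \left(-6\right) = 24$)
$-1 + f = -1 + 24 = 23$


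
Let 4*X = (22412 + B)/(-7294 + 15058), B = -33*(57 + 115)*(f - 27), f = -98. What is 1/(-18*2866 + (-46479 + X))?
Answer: -3882/380604605 ≈ -1.0200e-5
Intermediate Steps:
B = 709500 (B = -33*(57 + 115)*(-98 - 27) = -5676*(-125) = -33*(-21500) = 709500)
X = 91489/3882 (X = ((22412 + 709500)/(-7294 + 15058))/4 = (731912/7764)/4 = (731912*(1/7764))/4 = (¼)*(182978/1941) = 91489/3882 ≈ 23.568)
1/(-18*2866 + (-46479 + X)) = 1/(-18*2866 + (-46479 + 91489/3882)) = 1/(-51588 - 180339989/3882) = 1/(-380604605/3882) = -3882/380604605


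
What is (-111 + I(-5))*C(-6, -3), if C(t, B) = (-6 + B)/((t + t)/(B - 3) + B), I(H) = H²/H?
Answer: -1044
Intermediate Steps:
I(H) = H
C(t, B) = (-6 + B)/(B + 2*t/(-3 + B)) (C(t, B) = (-6 + B)/((2*t)/(-3 + B) + B) = (-6 + B)/(2*t/(-3 + B) + B) = (-6 + B)/(B + 2*t/(-3 + B)))
(-111 + I(-5))*C(-6, -3) = (-111 - 5)*((18 + (-3)² - 9*(-3))/((-3)² - 3*(-3) + 2*(-6))) = -116*(18 + 9 + 27)/(9 + 9 - 12) = -116*54/6 = -58*54/3 = -116*9 = -1044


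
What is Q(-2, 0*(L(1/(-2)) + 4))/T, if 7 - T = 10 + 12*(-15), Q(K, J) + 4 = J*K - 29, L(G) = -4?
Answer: -11/59 ≈ -0.18644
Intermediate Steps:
Q(K, J) = -33 + J*K (Q(K, J) = -4 + (J*K - 29) = -4 + (-29 + J*K) = -33 + J*K)
T = 177 (T = 7 - (10 + 12*(-15)) = 7 - (10 - 180) = 7 - 1*(-170) = 7 + 170 = 177)
Q(-2, 0*(L(1/(-2)) + 4))/T = (-33 + (0*(-4 + 4))*(-2))/177 = (-33 + (0*0)*(-2))*(1/177) = (-33 + 0*(-2))*(1/177) = (-33 + 0)*(1/177) = -33*1/177 = -11/59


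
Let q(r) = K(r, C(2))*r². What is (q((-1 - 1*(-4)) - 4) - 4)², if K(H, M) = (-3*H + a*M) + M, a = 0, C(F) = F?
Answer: 1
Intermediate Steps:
K(H, M) = M - 3*H (K(H, M) = (-3*H + 0*M) + M = (-3*H + 0) + M = -3*H + M = M - 3*H)
q(r) = r²*(2 - 3*r) (q(r) = (2 - 3*r)*r² = r²*(2 - 3*r))
(q((-1 - 1*(-4)) - 4) - 4)² = (((-1 - 1*(-4)) - 4)²*(2 - 3*((-1 - 1*(-4)) - 4)) - 4)² = (((-1 + 4) - 4)²*(2 - 3*((-1 + 4) - 4)) - 4)² = ((3 - 4)²*(2 - 3*(3 - 4)) - 4)² = ((-1)²*(2 - 3*(-1)) - 4)² = (1*(2 + 3) - 4)² = (1*5 - 4)² = (5 - 4)² = 1² = 1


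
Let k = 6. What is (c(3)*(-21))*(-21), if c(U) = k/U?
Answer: 882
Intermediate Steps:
c(U) = 6/U
(c(3)*(-21))*(-21) = ((6/3)*(-21))*(-21) = ((6*(⅓))*(-21))*(-21) = (2*(-21))*(-21) = -42*(-21) = 882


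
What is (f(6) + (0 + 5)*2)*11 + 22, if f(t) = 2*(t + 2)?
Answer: 308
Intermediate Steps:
f(t) = 4 + 2*t (f(t) = 2*(2 + t) = 4 + 2*t)
(f(6) + (0 + 5)*2)*11 + 22 = ((4 + 2*6) + (0 + 5)*2)*11 + 22 = ((4 + 12) + 5*2)*11 + 22 = (16 + 10)*11 + 22 = 26*11 + 22 = 286 + 22 = 308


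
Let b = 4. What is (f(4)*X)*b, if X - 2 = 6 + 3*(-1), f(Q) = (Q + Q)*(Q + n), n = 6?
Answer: 1600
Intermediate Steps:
f(Q) = 2*Q*(6 + Q) (f(Q) = (Q + Q)*(Q + 6) = (2*Q)*(6 + Q) = 2*Q*(6 + Q))
X = 5 (X = 2 + (6 + 3*(-1)) = 2 + (6 - 3) = 2 + 3 = 5)
(f(4)*X)*b = ((2*4*(6 + 4))*5)*4 = ((2*4*10)*5)*4 = (80*5)*4 = 400*4 = 1600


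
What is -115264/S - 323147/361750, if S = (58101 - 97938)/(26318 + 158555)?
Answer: 7708590759288961/14411034750 ≈ 5.3491e+5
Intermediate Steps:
S = -39837/184873 ≈ -0.21548
-115264/S - 323147/361750 = -115264/(-39837/184873) - 323147/361750 = -115264*(-184873/39837) - 323147*1/361750 = 21309201472/39837 - 323147/361750 = 7708590759288961/14411034750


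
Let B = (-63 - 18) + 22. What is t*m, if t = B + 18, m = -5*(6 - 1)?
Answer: 1025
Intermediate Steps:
B = -59 (B = -81 + 22 = -59)
m = -25 (m = -5*5 = -25)
t = -41 (t = -59 + 18 = -41)
t*m = -41*(-25) = 1025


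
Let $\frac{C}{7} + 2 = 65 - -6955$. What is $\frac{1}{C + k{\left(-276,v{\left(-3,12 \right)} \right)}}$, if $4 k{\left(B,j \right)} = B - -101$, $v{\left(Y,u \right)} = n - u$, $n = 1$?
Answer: $\frac{4}{196329} \approx 2.0374 \cdot 10^{-5}$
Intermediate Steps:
$v{\left(Y,u \right)} = 1 - u$
$k{\left(B,j \right)} = \frac{101}{4} + \frac{B}{4}$ ($k{\left(B,j \right)} = \frac{B - -101}{4} = \frac{B + 101}{4} = \frac{101 + B}{4} = \frac{101}{4} + \frac{B}{4}$)
$C = 49126$ ($C = -14 + 7 \left(65 - -6955\right) = -14 + 7 \left(65 + 6955\right) = -14 + 7 \cdot 7020 = -14 + 49140 = 49126$)
$\frac{1}{C + k{\left(-276,v{\left(-3,12 \right)} \right)}} = \frac{1}{49126 + \left(\frac{101}{4} + \frac{1}{4} \left(-276\right)\right)} = \frac{1}{49126 + \left(\frac{101}{4} - 69\right)} = \frac{1}{49126 - \frac{175}{4}} = \frac{1}{\frac{196329}{4}} = \frac{4}{196329}$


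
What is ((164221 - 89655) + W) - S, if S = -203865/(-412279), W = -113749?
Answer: -16154531922/412279 ≈ -39184.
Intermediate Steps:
S = 203865/412279 (S = -203865*(-1/412279) = 203865/412279 ≈ 0.49448)
((164221 - 89655) + W) - S = ((164221 - 89655) - 113749) - 1*203865/412279 = (74566 - 113749) - 203865/412279 = -39183 - 203865/412279 = -16154531922/412279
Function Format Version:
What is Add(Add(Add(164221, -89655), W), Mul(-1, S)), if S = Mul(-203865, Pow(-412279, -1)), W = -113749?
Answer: Rational(-16154531922, 412279) ≈ -39184.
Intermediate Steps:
S = Rational(203865, 412279) (S = Mul(-203865, Rational(-1, 412279)) = Rational(203865, 412279) ≈ 0.49448)
Add(Add(Add(164221, -89655), W), Mul(-1, S)) = Add(Add(Add(164221, -89655), -113749), Mul(-1, Rational(203865, 412279))) = Add(Add(74566, -113749), Rational(-203865, 412279)) = Add(-39183, Rational(-203865, 412279)) = Rational(-16154531922, 412279)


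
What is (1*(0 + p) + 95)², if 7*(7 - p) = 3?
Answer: 505521/49 ≈ 10317.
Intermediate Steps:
p = 46/7 (p = 7 - ⅐*3 = 7 - 3/7 = 46/7 ≈ 6.5714)
(1*(0 + p) + 95)² = (1*(0 + 46/7) + 95)² = (1*(46/7) + 95)² = (46/7 + 95)² = (711/7)² = 505521/49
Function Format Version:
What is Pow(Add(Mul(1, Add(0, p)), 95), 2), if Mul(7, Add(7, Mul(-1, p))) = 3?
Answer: Rational(505521, 49) ≈ 10317.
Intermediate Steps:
p = Rational(46, 7) (p = Add(7, Mul(Rational(-1, 7), 3)) = Add(7, Rational(-3, 7)) = Rational(46, 7) ≈ 6.5714)
Pow(Add(Mul(1, Add(0, p)), 95), 2) = Pow(Add(Mul(1, Add(0, Rational(46, 7))), 95), 2) = Pow(Add(Mul(1, Rational(46, 7)), 95), 2) = Pow(Add(Rational(46, 7), 95), 2) = Pow(Rational(711, 7), 2) = Rational(505521, 49)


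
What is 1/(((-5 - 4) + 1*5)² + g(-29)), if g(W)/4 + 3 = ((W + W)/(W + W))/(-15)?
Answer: 15/56 ≈ 0.26786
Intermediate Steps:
g(W) = -184/15 (g(W) = -12 + 4*(((W + W)/(W + W))/(-15)) = -12 + 4*(((2*W)/((2*W)))*(-1/15)) = -12 + 4*(((2*W)*(1/(2*W)))*(-1/15)) = -12 + 4*(1*(-1/15)) = -12 + 4*(-1/15) = -12 - 4/15 = -184/15)
1/(((-5 - 4) + 1*5)² + g(-29)) = 1/(((-5 - 4) + 1*5)² - 184/15) = 1/((-9 + 5)² - 184/15) = 1/((-4)² - 184/15) = 1/(16 - 184/15) = 1/(56/15) = 15/56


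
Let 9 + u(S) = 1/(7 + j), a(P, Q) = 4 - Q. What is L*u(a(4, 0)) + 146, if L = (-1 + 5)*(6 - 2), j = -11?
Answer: -2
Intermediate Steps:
u(S) = -37/4 (u(S) = -9 + 1/(7 - 11) = -9 + 1/(-4) = -9 - ¼ = -37/4)
L = 16 (L = 4*4 = 16)
L*u(a(4, 0)) + 146 = 16*(-37/4) + 146 = -148 + 146 = -2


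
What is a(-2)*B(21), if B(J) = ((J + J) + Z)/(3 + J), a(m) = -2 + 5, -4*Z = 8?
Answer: 5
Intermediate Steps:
Z = -2 (Z = -¼*8 = -2)
a(m) = 3
B(J) = (-2 + 2*J)/(3 + J) (B(J) = ((J + J) - 2)/(3 + J) = (2*J - 2)/(3 + J) = (-2 + 2*J)/(3 + J))
a(-2)*B(21) = 3*(2*(-1 + 21)/(3 + 21)) = 3*(2*20/24) = 3*(2*(1/24)*20) = 3*(5/3) = 5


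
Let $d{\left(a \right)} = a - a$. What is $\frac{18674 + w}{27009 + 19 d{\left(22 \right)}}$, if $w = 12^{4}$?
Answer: $\frac{39410}{27009} \approx 1.4591$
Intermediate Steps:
$d{\left(a \right)} = 0$
$w = 20736$
$\frac{18674 + w}{27009 + 19 d{\left(22 \right)}} = \frac{18674 + 20736}{27009 + 19 \cdot 0} = \frac{39410}{27009 + 0} = \frac{39410}{27009}$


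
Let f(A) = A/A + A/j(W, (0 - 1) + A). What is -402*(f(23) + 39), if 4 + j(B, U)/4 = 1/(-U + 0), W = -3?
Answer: -1380267/89 ≈ -15509.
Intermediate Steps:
j(B, U) = -16 - 4/U (j(B, U) = -16 + 4/(-U + 0) = -16 + 4/((-U)) = -16 + 4*(-1/U) = -16 - 4/U)
f(A) = 1 + A/(-16 - 4/(-1 + A)) (f(A) = A/A + A/(-16 - 4/((0 - 1) + A)) = 1 + A/(-16 - 4/(-1 + A)))
-402*(f(23) + 39) = -402*((-12 - 1*23² + 17*23)/(4*(-3 + 4*23)) + 39) = -402*((-12 - 1*529 + 391)/(4*(-3 + 92)) + 39) = -402*((¼)*(-12 - 529 + 391)/89 + 39) = -402*((¼)*(1/89)*(-150) + 39) = -402*(-75/178 + 39) = -402*6867/178 = -1380267/89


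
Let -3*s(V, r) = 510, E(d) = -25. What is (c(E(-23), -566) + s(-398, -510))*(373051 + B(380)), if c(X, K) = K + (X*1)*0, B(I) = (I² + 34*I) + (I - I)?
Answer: -390353056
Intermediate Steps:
s(V, r) = -170 (s(V, r) = -⅓*510 = -170)
B(I) = I² + 34*I (B(I) = (I² + 34*I) + 0 = I² + 34*I)
c(X, K) = K (c(X, K) = K + X*0 = K + 0 = K)
(c(E(-23), -566) + s(-398, -510))*(373051 + B(380)) = (-566 - 170)*(373051 + 380*(34 + 380)) = -736*(373051 + 380*414) = -736*(373051 + 157320) = -736*530371 = -390353056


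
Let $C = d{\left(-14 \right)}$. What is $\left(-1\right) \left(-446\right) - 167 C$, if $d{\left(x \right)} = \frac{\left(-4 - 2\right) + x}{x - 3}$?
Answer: $\frac{4242}{17} \approx 249.53$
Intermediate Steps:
$d{\left(x \right)} = \frac{-6 + x}{-3 + x}$
$C = \frac{20}{17}$ ($C = \frac{-6 - 14}{-3 - 14} = \frac{1}{-17} \left(-20\right) = \left(- \frac{1}{17}\right) \left(-20\right) = \frac{20}{17} \approx 1.1765$)
$\left(-1\right) \left(-446\right) - 167 C = \left(-1\right) \left(-446\right) - \frac{3340}{17} = 446 - \frac{3340}{17} = \frac{4242}{17}$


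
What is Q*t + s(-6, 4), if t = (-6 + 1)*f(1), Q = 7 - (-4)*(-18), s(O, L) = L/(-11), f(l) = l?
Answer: 3571/11 ≈ 324.64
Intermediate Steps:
s(O, L) = -L/11 (s(O, L) = L*(-1/11) = -L/11)
Q = -65 (Q = 7 - 1*72 = 7 - 72 = -65)
t = -5 (t = (-6 + 1)*1 = -5*1 = -5)
Q*t + s(-6, 4) = -65*(-5) - 1/11*4 = 325 - 4/11 = 3571/11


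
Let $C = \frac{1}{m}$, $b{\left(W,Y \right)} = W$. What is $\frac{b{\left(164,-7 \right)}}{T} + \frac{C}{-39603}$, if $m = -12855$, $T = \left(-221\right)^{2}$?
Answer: $\frac{83491885501}{24864785331165} \approx 0.0033578$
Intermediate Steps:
$T = 48841$
$C = - \frac{1}{12855}$ ($C = \frac{1}{-12855} = - \frac{1}{12855} \approx -7.7791 \cdot 10^{-5}$)
$\frac{b{\left(164,-7 \right)}}{T} + \frac{C}{-39603} = \frac{164}{48841} - \frac{1}{12855 \left(-39603\right)} = 164 \cdot \frac{1}{48841} - - \frac{1}{509096565} = \frac{164}{48841} + \frac{1}{509096565} = \frac{83491885501}{24864785331165}$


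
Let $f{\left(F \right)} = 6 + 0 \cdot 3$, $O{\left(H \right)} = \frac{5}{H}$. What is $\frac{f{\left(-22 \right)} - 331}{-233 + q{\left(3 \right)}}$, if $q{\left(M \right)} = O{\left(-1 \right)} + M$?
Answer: $\frac{65}{47} \approx 1.383$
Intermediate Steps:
$f{\left(F \right)} = 6$ ($f{\left(F \right)} = 6 + 0 = 6$)
$q{\left(M \right)} = -5 + M$ ($q{\left(M \right)} = \frac{5}{-1} + M = 5 \left(-1\right) + M = -5 + M$)
$\frac{f{\left(-22 \right)} - 331}{-233 + q{\left(3 \right)}} = \frac{6 - 331}{-233 + \left(-5 + 3\right)} = - \frac{325}{-233 - 2} = - \frac{325}{-235} = \left(-325\right) \left(- \frac{1}{235}\right) = \frac{65}{47}$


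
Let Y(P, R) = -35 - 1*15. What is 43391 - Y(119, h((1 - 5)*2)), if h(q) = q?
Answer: 43441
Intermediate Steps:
Y(P, R) = -50 (Y(P, R) = -35 - 15 = -50)
43391 - Y(119, h((1 - 5)*2)) = 43391 - 1*(-50) = 43391 + 50 = 43441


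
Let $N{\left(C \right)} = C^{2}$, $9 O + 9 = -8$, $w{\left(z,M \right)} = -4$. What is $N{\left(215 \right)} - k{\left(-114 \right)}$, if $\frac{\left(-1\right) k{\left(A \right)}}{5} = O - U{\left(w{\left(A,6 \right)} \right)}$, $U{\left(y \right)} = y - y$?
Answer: $\frac{415940}{9} \approx 46216.0$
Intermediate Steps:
$U{\left(y \right)} = 0$
$O = - \frac{17}{9}$ ($O = -1 + \frac{1}{9} \left(-8\right) = -1 - \frac{8}{9} = - \frac{17}{9} \approx -1.8889$)
$k{\left(A \right)} = \frac{85}{9}$ ($k{\left(A \right)} = - 5 \left(- \frac{17}{9} - 0\right) = - 5 \left(- \frac{17}{9} + 0\right) = \left(-5\right) \left(- \frac{17}{9}\right) = \frac{85}{9}$)
$N{\left(215 \right)} - k{\left(-114 \right)} = 215^{2} - \frac{85}{9} = 46225 - \frac{85}{9} = \frac{415940}{9}$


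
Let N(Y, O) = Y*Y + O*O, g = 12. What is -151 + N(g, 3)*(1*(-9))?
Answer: -1528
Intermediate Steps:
N(Y, O) = O² + Y² (N(Y, O) = Y² + O² = O² + Y²)
-151 + N(g, 3)*(1*(-9)) = -151 + (3² + 12²)*(1*(-9)) = -151 + (9 + 144)*(-9) = -151 + 153*(-9) = -151 - 1377 = -1528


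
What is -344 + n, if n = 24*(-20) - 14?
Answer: -838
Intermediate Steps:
n = -494 (n = -480 - 14 = -494)
-344 + n = -344 - 494 = -838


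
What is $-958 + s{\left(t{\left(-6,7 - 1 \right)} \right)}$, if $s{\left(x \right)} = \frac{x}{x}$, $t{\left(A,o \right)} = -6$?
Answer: $-957$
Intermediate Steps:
$s{\left(x \right)} = 1$
$-958 + s{\left(t{\left(-6,7 - 1 \right)} \right)} = -958 + 1 = -957$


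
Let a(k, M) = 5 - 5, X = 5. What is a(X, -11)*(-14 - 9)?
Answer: 0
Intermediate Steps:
a(k, M) = 0
a(X, -11)*(-14 - 9) = 0*(-14 - 9) = 0*(-23) = 0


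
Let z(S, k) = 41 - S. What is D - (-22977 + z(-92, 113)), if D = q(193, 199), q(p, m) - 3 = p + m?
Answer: 23239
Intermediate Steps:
q(p, m) = 3 + m + p (q(p, m) = 3 + (p + m) = 3 + (m + p) = 3 + m + p)
D = 395 (D = 3 + 199 + 193 = 395)
D - (-22977 + z(-92, 113)) = 395 - (-22977 + (41 - 1*(-92))) = 395 - (-22977 + (41 + 92)) = 395 - (-22977 + 133) = 395 - 1*(-22844) = 395 + 22844 = 23239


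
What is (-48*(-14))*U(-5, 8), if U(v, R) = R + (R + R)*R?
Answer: 91392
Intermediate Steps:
U(v, R) = R + 2*R² (U(v, R) = R + (2*R)*R = R + 2*R²)
(-48*(-14))*U(-5, 8) = (-48*(-14))*(8*(1 + 2*8)) = 672*(8*(1 + 16)) = 672*(8*17) = 672*136 = 91392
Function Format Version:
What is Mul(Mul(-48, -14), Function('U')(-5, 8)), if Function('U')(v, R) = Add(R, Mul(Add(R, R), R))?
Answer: 91392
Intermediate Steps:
Function('U')(v, R) = Add(R, Mul(2, Pow(R, 2))) (Function('U')(v, R) = Add(R, Mul(Mul(2, R), R)) = Add(R, Mul(2, Pow(R, 2))))
Mul(Mul(-48, -14), Function('U')(-5, 8)) = Mul(Mul(-48, -14), Mul(8, Add(1, Mul(2, 8)))) = Mul(672, Mul(8, Add(1, 16))) = Mul(672, Mul(8, 17)) = Mul(672, 136) = 91392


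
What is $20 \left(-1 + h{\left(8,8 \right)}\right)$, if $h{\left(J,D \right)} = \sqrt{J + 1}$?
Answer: $40$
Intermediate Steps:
$h{\left(J,D \right)} = \sqrt{1 + J}$
$20 \left(-1 + h{\left(8,8 \right)}\right) = 20 \left(-1 + \sqrt{1 + 8}\right) = 20 \left(-1 + \sqrt{9}\right) = 20 \left(-1 + 3\right) = 20 \cdot 2 = 40$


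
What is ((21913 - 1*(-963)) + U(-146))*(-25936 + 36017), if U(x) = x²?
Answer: 445499552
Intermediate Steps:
((21913 - 1*(-963)) + U(-146))*(-25936 + 36017) = ((21913 - 1*(-963)) + (-146)²)*(-25936 + 36017) = ((21913 + 963) + 21316)*10081 = (22876 + 21316)*10081 = 44192*10081 = 445499552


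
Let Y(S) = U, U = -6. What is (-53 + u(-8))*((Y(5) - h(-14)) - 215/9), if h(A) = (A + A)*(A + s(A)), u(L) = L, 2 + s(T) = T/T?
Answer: 246989/9 ≈ 27443.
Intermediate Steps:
s(T) = -1 (s(T) = -2 + T/T = -2 + 1 = -1)
h(A) = 2*A*(-1 + A) (h(A) = (A + A)*(A - 1) = (2*A)*(-1 + A) = 2*A*(-1 + A))
Y(S) = -6
(-53 + u(-8))*((Y(5) - h(-14)) - 215/9) = (-53 - 8)*((-6 - 2*(-14)*(-1 - 14)) - 215/9) = -61*((-6 - 2*(-14)*(-15)) - 215*1/9) = -61*((-6 - 1*420) - 215/9) = -61*((-6 - 420) - 215/9) = -61*(-426 - 215/9) = -61*(-4049/9) = 246989/9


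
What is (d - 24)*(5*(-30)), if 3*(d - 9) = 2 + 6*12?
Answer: -1450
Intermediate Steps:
d = 101/3 (d = 9 + (2 + 6*12)/3 = 9 + (2 + 72)/3 = 9 + (⅓)*74 = 9 + 74/3 = 101/3 ≈ 33.667)
(d - 24)*(5*(-30)) = (101/3 - 24)*(5*(-30)) = (29/3)*(-150) = -1450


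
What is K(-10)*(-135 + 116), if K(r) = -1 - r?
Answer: -171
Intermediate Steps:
K(-10)*(-135 + 116) = (-1 - 1*(-10))*(-135 + 116) = (-1 + 10)*(-19) = 9*(-19) = -171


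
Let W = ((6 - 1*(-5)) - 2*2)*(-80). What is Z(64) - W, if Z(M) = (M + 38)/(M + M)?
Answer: 35891/64 ≈ 560.80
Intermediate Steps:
Z(M) = (38 + M)/(2*M) (Z(M) = (38 + M)/((2*M)) = (38 + M)*(1/(2*M)) = (38 + M)/(2*M))
W = -560 (W = ((6 + 5) - 4)*(-80) = (11 - 4)*(-80) = 7*(-80) = -560)
Z(64) - W = (½)*(38 + 64)/64 - 1*(-560) = (½)*(1/64)*102 + 560 = 51/64 + 560 = 35891/64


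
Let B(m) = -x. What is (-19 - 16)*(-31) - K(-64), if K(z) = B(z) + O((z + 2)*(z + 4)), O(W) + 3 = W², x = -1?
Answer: -13837313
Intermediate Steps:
B(m) = 1 (B(m) = -1*(-1) = 1)
O(W) = -3 + W²
K(z) = -2 + (2 + z)²*(4 + z)² (K(z) = 1 + (-3 + ((z + 2)*(z + 4))²) = 1 + (-3 + ((2 + z)*(4 + z))²) = 1 + (-3 + (2 + z)²*(4 + z)²) = -2 + (2 + z)²*(4 + z)²)
(-19 - 16)*(-31) - K(-64) = (-19 - 16)*(-31) - (-2 + (8 + (-64)² + 6*(-64))²) = -35*(-31) - (-2 + (8 + 4096 - 384)²) = 1085 - (-2 + 3720²) = 1085 - (-2 + 13838400) = 1085 - 1*13838398 = 1085 - 13838398 = -13837313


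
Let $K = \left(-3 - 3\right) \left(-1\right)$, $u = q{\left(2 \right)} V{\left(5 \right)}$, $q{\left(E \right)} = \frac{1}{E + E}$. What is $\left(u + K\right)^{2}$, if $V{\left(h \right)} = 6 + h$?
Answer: $\frac{1225}{16} \approx 76.563$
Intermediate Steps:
$q{\left(E \right)} = \frac{1}{2 E}$
$u = \frac{11}{4}$ ($u = \frac{1}{2 \cdot 2} \left(6 + 5\right) = \frac{1}{2} \cdot \frac{1}{2} \cdot 11 = \frac{1}{4} \cdot 11 = \frac{11}{4} \approx 2.75$)
$K = 6$ ($K = \left(-6\right) \left(-1\right) = 6$)
$\left(u + K\right)^{2} = \left(\frac{11}{4} + 6\right)^{2} = \left(\frac{35}{4}\right)^{2} = \frac{1225}{16}$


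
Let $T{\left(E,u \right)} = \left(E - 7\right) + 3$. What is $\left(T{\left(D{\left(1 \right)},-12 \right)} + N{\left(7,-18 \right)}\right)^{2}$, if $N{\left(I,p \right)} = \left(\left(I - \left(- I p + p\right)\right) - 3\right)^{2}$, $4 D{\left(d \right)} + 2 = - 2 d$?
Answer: $116877721$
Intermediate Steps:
$D{\left(d \right)} = - \frac{1}{2} - \frac{d}{2}$ ($D{\left(d \right)} = - \frac{1}{2} + \frac{\left(-2\right) d}{4} = - \frac{1}{2} - \frac{d}{2}$)
$T{\left(E,u \right)} = -4 + E$ ($T{\left(E,u \right)} = \left(-7 + E\right) + 3 = -4 + E$)
$N{\left(I,p \right)} = \left(-3 + I - p + I p\right)^{2}$ ($N{\left(I,p \right)} = \left(\left(I - \left(- I p + p\right)\right) - 3\right)^{2} = \left(\left(I - \left(p - I p\right)\right) - 3\right)^{2} = \left(\left(I + \left(- p + I p\right)\right) - 3\right)^{2} = \left(\left(I - p + I p\right) - 3\right)^{2} = \left(-3 + I - p + I p\right)^{2}$)
$\left(T{\left(D{\left(1 \right)},-12 \right)} + N{\left(7,-18 \right)}\right)^{2} = \left(\left(-4 - 1\right) + \left(-3 + 7 - -18 + 7 \left(-18\right)\right)^{2}\right)^{2} = \left(\left(-4 - 1\right) + \left(-3 + 7 + 18 - 126\right)^{2}\right)^{2} = \left(\left(-4 - 1\right) + \left(-104\right)^{2}\right)^{2} = \left(-5 + 10816\right)^{2} = 10811^{2} = 116877721$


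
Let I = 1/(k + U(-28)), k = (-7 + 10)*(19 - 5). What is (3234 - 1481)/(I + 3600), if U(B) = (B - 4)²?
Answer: 1868698/3837601 ≈ 0.48694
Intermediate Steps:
U(B) = (-4 + B)²
k = 42 (k = 3*14 = 42)
I = 1/1066 (I = 1/(42 + (-4 - 28)²) = 1/(42 + (-32)²) = 1/(42 + 1024) = 1/1066 ≈ 0.00093809)
(3234 - 1481)/(I + 3600) = (3234 - 1481)/(1/1066 + 3600) = 1753/(3837601/1066) = 1753*(1066/3837601) = 1868698/3837601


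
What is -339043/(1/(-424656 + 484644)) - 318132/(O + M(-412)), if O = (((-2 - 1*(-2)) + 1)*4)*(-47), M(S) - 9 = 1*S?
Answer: -4006686656304/197 ≈ -2.0339e+10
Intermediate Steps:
M(S) = 9 + S (M(S) = 9 + 1*S = 9 + S)
O = -188 (O = (((-2 + 2) + 1)*4)*(-47) = ((0 + 1)*4)*(-47) = (1*4)*(-47) = 4*(-47) = -188)
-339043/(1/(-424656 + 484644)) - 318132/(O + M(-412)) = -339043/(1/(-424656 + 484644)) - 318132/(-188 + (9 - 412)) = -339043/(1/59988) - 318132/(-188 - 403) = -339043/1/59988 - 318132/(-591) = -339043*59988 - 318132*(-1/591) = -20338511484 + 106044/197 = -4006686656304/197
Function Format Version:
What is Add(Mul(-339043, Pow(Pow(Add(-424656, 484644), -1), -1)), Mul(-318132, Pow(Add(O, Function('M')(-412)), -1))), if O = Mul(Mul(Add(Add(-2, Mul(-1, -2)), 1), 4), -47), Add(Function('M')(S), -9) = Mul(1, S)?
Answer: Rational(-4006686656304, 197) ≈ -2.0339e+10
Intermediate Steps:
Function('M')(S) = Add(9, S) (Function('M')(S) = Add(9, Mul(1, S)) = Add(9, S))
O = -188 (O = Mul(Mul(Add(Add(-2, 2), 1), 4), -47) = Mul(Mul(Add(0, 1), 4), -47) = Mul(Mul(1, 4), -47) = Mul(4, -47) = -188)
Add(Mul(-339043, Pow(Pow(Add(-424656, 484644), -1), -1)), Mul(-318132, Pow(Add(O, Function('M')(-412)), -1))) = Add(Mul(-339043, Pow(Pow(Add(-424656, 484644), -1), -1)), Mul(-318132, Pow(Add(-188, Add(9, -412)), -1))) = Add(Mul(-339043, Pow(Pow(59988, -1), -1)), Mul(-318132, Pow(Add(-188, -403), -1))) = Add(Mul(-339043, Pow(Rational(1, 59988), -1)), Mul(-318132, Pow(-591, -1))) = Add(Mul(-339043, 59988), Mul(-318132, Rational(-1, 591))) = Add(-20338511484, Rational(106044, 197)) = Rational(-4006686656304, 197)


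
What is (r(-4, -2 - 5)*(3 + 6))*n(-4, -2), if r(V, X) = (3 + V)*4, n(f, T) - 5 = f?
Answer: -36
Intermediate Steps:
n(f, T) = 5 + f
r(V, X) = 12 + 4*V
(r(-4, -2 - 5)*(3 + 6))*n(-4, -2) = ((12 + 4*(-4))*(3 + 6))*(5 - 4) = ((12 - 16)*9)*1 = -4*9*1 = -36*1 = -36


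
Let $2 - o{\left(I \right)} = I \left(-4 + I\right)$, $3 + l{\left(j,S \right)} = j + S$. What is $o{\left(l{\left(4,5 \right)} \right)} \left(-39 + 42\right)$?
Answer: $-30$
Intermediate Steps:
$l{\left(j,S \right)} = -3 + S + j$ ($l{\left(j,S \right)} = -3 + \left(j + S\right) = -3 + \left(S + j\right) = -3 + S + j$)
$o{\left(I \right)} = 2 - I \left(-4 + I\right)$
$o{\left(l{\left(4,5 \right)} \right)} \left(-39 + 42\right) = \left(2 - \left(-3 + 5 + 4\right)^{2} + 4 \left(-3 + 5 + 4\right)\right) \left(-39 + 42\right) = \left(2 - 6^{2} + 4 \cdot 6\right) 3 = \left(2 - 36 + 24\right) 3 = \left(-10\right) 3 = -30$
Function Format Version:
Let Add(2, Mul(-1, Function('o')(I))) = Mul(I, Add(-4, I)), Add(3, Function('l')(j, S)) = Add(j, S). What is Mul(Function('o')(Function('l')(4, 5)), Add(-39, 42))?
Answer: -30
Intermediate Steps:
Function('l')(j, S) = Add(-3, S, j) (Function('l')(j, S) = Add(-3, Add(j, S)) = Add(-3, Add(S, j)) = Add(-3, S, j))
Function('o')(I) = Add(2, Mul(-1, I, Add(-4, I))) (Function('o')(I) = Add(2, Mul(-1, Mul(I, Add(-4, I)))) = Add(2, Mul(-1, I, Add(-4, I))))
Mul(Function('o')(Function('l')(4, 5)), Add(-39, 42)) = Mul(Add(2, Mul(-1, Pow(Add(-3, 5, 4), 2)), Mul(4, Add(-3, 5, 4))), Add(-39, 42)) = Mul(Add(2, Mul(-1, Pow(6, 2)), Mul(4, 6)), 3) = Mul(Add(2, Mul(-1, 36), 24), 3) = Mul(Add(2, -36, 24), 3) = Mul(-10, 3) = -30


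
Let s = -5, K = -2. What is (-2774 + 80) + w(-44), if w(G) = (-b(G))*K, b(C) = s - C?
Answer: -2616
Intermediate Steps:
b(C) = -5 - C
w(G) = -10 - 2*G (w(G) = -(-5 - G)*(-2) = (5 + G)*(-2) = -10 - 2*G)
(-2774 + 80) + w(-44) = (-2774 + 80) + (-10 - 2*(-44)) = -2694 + (-10 + 88) = -2694 + 78 = -2616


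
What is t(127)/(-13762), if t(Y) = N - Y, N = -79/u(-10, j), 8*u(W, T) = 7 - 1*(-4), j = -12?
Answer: 2029/151382 ≈ 0.013403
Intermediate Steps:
u(W, T) = 11/8 (u(W, T) = (7 - 1*(-4))/8 = (7 + 4)/8 = (⅛)*11 = 11/8)
N = -632/11 (N = -79/11/8 = -79*8/11 = -632/11 ≈ -57.455)
t(Y) = -632/11 - Y
t(127)/(-13762) = (-632/11 - 1*127)/(-13762) = (-632/11 - 127)*(-1/13762) = -2029/11*(-1/13762) = 2029/151382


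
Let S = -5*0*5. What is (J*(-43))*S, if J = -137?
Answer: 0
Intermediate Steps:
S = 0 (S = 0*5 = 0)
(J*(-43))*S = -137*(-43)*0 = 5891*0 = 0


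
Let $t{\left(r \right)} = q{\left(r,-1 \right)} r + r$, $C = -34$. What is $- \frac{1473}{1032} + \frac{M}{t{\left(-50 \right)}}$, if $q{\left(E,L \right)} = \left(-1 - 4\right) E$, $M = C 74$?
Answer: $- \frac{2648273}{2158600} \approx -1.2268$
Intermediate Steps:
$M = -2516$ ($M = \left(-34\right) 74 = -2516$)
$q{\left(E,L \right)} = - 5 E$
$t{\left(r \right)} = r - 5 r^{2}$ ($t{\left(r \right)} = - 5 r r + r = - 5 r^{2} + r = r - 5 r^{2}$)
$- \frac{1473}{1032} + \frac{M}{t{\left(-50 \right)}} = - \frac{1473}{1032} - \frac{2516}{\left(-50\right) \left(1 - -250\right)} = \left(-1473\right) \frac{1}{1032} - \frac{2516}{\left(-50\right) \left(1 + 250\right)} = - \frac{491}{344} - \frac{2516}{\left(-50\right) 251} = - \frac{491}{344} - \frac{2516}{-12550} = - \frac{491}{344} - - \frac{1258}{6275} = - \frac{491}{344} + \frac{1258}{6275} = - \frac{2648273}{2158600}$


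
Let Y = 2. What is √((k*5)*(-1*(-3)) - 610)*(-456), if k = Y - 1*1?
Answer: -456*I*√595 ≈ -11123.0*I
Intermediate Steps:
k = 1 (k = 2 - 1*1 = 2 - 1 = 1)
√((k*5)*(-1*(-3)) - 610)*(-456) = √((1*5)*(-1*(-3)) - 610)*(-456) = √(5*3 - 610)*(-456) = √(15 - 610)*(-456) = √(-595)*(-456) = (I*√595)*(-456) = -456*I*√595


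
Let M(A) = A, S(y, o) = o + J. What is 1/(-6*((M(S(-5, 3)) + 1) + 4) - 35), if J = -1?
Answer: -1/77 ≈ -0.012987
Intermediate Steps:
S(y, o) = -1 + o (S(y, o) = o - 1 = -1 + o)
1/(-6*((M(S(-5, 3)) + 1) + 4) - 35) = 1/(-6*(((-1 + 3) + 1) + 4) - 35) = 1/(-6*((2 + 1) + 4) - 35) = 1/(-6*(3 + 4) - 35) = 1/(-6*7 - 35) = 1/(-42 - 35) = 1/(-77) = -1/77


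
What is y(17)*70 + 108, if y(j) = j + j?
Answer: 2488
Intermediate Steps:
y(j) = 2*j
y(17)*70 + 108 = (2*17)*70 + 108 = 34*70 + 108 = 2380 + 108 = 2488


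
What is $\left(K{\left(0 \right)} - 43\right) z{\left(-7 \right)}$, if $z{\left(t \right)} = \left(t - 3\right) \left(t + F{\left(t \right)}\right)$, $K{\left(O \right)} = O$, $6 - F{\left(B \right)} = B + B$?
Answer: $5590$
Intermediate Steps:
$F{\left(B \right)} = 6 - 2 B$ ($F{\left(B \right)} = 6 - \left(B + B\right) = 6 - 2 B$)
$z{\left(t \right)} = \left(-3 + t\right) \left(6 - t\right)$ ($z{\left(t \right)} = \left(t - 3\right) \left(t - \left(-6 + 2 t\right)\right) = \left(-3 + t\right) \left(6 - t\right)$)
$\left(K{\left(0 \right)} - 43\right) z{\left(-7 \right)} = \left(0 - 43\right) \left(-18 - \left(-7\right)^{2} + 9 \left(-7\right)\right) = - 43 \left(-18 - 49 - 63\right) = \left(-43\right) \left(-130\right) = 5590$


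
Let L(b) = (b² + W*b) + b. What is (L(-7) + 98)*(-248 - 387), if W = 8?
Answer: -53340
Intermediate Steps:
L(b) = b² + 9*b (L(b) = (b² + 8*b) + b = b² + 9*b)
(L(-7) + 98)*(-248 - 387) = (-7*(9 - 7) + 98)*(-248 - 387) = (-7*2 + 98)*(-635) = (-14 + 98)*(-635) = 84*(-635) = -53340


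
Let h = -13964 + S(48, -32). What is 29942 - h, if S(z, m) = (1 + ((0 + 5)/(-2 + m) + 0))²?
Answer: 50754495/1156 ≈ 43905.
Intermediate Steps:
S(z, m) = (1 + 5/(-2 + m))² (S(z, m) = (1 + (5/(-2 + m) + 0))² = (1 + 5/(-2 + m))²)
h = -16141543/1156 (h = -13964 + (3 - 32)²/(-2 - 32)² = -13964 + (-29)²/(-34)² = -13964 + (1/1156)*841 = -13964 + 841/1156 = -16141543/1156 ≈ -13963.)
29942 - h = 29942 - 1*(-16141543/1156) = 29942 + 16141543/1156 = 50754495/1156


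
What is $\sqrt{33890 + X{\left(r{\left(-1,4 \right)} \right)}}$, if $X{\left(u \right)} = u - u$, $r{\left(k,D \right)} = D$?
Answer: $\sqrt{33890} \approx 184.09$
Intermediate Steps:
$X{\left(u \right)} = 0$
$\sqrt{33890 + X{\left(r{\left(-1,4 \right)} \right)}} = \sqrt{33890 + 0} = \sqrt{33890}$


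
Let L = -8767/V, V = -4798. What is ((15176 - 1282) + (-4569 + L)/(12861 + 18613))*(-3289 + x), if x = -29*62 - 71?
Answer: -5411109032945947/75506126 ≈ -7.1665e+7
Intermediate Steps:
L = 8767/4798 (L = -8767/(-4798) = -8767*(-1/4798) = 8767/4798 ≈ 1.8272)
x = -1869 (x = -1798 - 71 = -1869)
((15176 - 1282) + (-4569 + L)/(12861 + 18613))*(-3289 + x) = ((15176 - 1282) + (-4569 + 8767/4798)/(12861 + 18613))*(-3289 - 1869) = (13894 - 21913295/4798/31474)*(-5158) = (13894 - 21913295/4798*1/31474)*(-5158) = (13894 - 21913295/151012252)*(-5158) = (2098142315993/151012252)*(-5158) = -5411109032945947/75506126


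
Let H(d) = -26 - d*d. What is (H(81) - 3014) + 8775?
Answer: -826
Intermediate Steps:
H(d) = -26 - d²
(H(81) - 3014) + 8775 = ((-26 - 1*81²) - 3014) + 8775 = ((-26 - 1*6561) - 3014) + 8775 = ((-26 - 6561) - 3014) + 8775 = (-6587 - 3014) + 8775 = -9601 + 8775 = -826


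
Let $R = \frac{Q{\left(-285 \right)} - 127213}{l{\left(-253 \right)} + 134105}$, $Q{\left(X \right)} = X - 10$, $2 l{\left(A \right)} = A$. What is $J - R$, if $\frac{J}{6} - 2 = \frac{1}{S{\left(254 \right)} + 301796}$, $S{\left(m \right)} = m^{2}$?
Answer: $\frac{211881233957}{16359310764} \approx 12.952$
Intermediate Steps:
$l{\left(A \right)} = \frac{A}{2}$
$Q{\left(X \right)} = -10 + X$
$J = \frac{732625}{61052}$ ($J = 12 + \frac{6}{254^{2} + 301796} = 12 + \frac{6}{64516 + 301796} = 12 + \frac{6}{366312} = 12 + 6 \cdot \frac{1}{366312} = 12 + \frac{1}{61052} = \frac{732625}{61052} \approx 12.0$)
$R = - \frac{255016}{267957}$ ($R = \frac{\left(-10 - 285\right) - 127213}{\frac{1}{2} \left(-253\right) + 134105} = \frac{-295 - 127213}{- \frac{253}{2} + 134105} = - \frac{127508}{\frac{267957}{2}} = \left(-127508\right) \frac{2}{267957} = - \frac{255016}{267957} \approx -0.9517$)
$J - R = \frac{732625}{61052} - - \frac{255016}{267957} = \frac{732625}{61052} + \frac{255016}{267957} = \frac{211881233957}{16359310764}$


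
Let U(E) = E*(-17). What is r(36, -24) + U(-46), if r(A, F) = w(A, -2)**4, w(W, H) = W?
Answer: 1680398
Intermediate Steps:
U(E) = -17*E
r(A, F) = A**4
r(36, -24) + U(-46) = 36**4 - 17*(-46) = 1679616 + 782 = 1680398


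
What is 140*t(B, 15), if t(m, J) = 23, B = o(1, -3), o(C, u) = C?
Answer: 3220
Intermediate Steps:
B = 1
140*t(B, 15) = 140*23 = 3220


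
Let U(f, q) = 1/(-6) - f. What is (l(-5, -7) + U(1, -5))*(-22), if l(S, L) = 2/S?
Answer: 517/15 ≈ 34.467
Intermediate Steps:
U(f, q) = -1/6 - f
(l(-5, -7) + U(1, -5))*(-22) = (2/(-5) + (-1/6 - 1*1))*(-22) = (2*(-1/5) + (-1/6 - 1))*(-22) = (-2/5 - 7/6)*(-22) = -47/30*(-22) = 517/15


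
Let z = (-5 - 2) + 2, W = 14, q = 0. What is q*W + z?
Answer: -5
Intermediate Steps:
z = -5 (z = -7 + 2 = -5)
q*W + z = 0*14 - 5 = 0 - 5 = -5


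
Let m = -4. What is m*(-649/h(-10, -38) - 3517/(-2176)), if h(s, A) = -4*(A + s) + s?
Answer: 386065/49504 ≈ 7.7987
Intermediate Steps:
h(s, A) = -4*A - 3*s (h(s, A) = (-4*A - 4*s) + s = -4*A - 3*s)
m*(-649/h(-10, -38) - 3517/(-2176)) = -4*(-649/(-4*(-38) - 3*(-10)) - 3517/(-2176)) = -4*(-649/(152 + 30) - 3517*(-1/2176)) = -4*(-649/182 + 3517/2176) = -4*(-386065/198016) = 386065/49504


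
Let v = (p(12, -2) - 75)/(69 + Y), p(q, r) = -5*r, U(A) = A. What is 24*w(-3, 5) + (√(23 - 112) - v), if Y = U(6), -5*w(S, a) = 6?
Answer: -419/15 + I*√89 ≈ -27.933 + 9.434*I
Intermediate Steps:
w(S, a) = -6/5 (w(S, a) = -⅕*6 = -6/5)
Y = 6
v = -13/15 (v = (-5*(-2) - 75)/(69 + 6) = (10 - 75)/75 = -65*1/75 = -13/15 ≈ -0.86667)
24*w(-3, 5) + (√(23 - 112) - v) = 24*(-6/5) + (√(23 - 112) - 1*(-13/15)) = -144/5 + (√(-89) + 13/15) = -144/5 + (I*√89 + 13/15) = -144/5 + (13/15 + I*√89) = -419/15 + I*√89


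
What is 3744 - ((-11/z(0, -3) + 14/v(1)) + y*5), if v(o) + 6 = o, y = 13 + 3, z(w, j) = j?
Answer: 54947/15 ≈ 3663.1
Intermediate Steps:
y = 16
v(o) = -6 + o
3744 - ((-11/z(0, -3) + 14/v(1)) + y*5) = 3744 - ((-11/(-3) + 14/(-6 + 1)) + 16*5) = 3744 - ((-11*(-1/3) + 14/(-5)) + 80) = 3744 - ((11/3 + 14*(-1/5)) + 80) = 3744 - ((11/3 - 14/5) + 80) = 3744 - (13/15 + 80) = 3744 - 1*1213/15 = 3744 - 1213/15 = 54947/15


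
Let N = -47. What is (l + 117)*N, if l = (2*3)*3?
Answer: -6345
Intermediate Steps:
l = 18 (l = 6*3 = 18)
(l + 117)*N = (18 + 117)*(-47) = 135*(-47) = -6345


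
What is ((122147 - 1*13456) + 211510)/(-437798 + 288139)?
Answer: -320201/149659 ≈ -2.1395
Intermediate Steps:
((122147 - 1*13456) + 211510)/(-437798 + 288139) = ((122147 - 13456) + 211510)/(-149659) = (108691 + 211510)*(-1/149659) = 320201*(-1/149659) = -320201/149659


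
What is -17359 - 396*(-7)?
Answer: -14587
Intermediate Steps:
-17359 - 396*(-7) = -17359 + 2772 = -14587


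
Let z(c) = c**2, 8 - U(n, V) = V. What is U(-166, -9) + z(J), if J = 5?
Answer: 42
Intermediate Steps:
U(n, V) = 8 - V
U(-166, -9) + z(J) = (8 - 1*(-9)) + 5**2 = (8 + 9) + 25 = 17 + 25 = 42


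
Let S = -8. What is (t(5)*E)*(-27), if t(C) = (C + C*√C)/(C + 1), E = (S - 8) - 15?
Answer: 1395/2 + 1395*√5/2 ≈ 2257.2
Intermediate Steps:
E = -31 (E = (-8 - 8) - 15 = -16 - 15 = -31)
t(C) = (C + C^(3/2))/(1 + C)
(t(5)*E)*(-27) = (((5 + 5^(3/2))/(1 + 5))*(-31))*(-27) = (((5 + 5*√5)/6)*(-31))*(-27) = ((⅚ + 5*√5/6)*(-31))*(-27) = (-155/6 - 155*√5/6)*(-27) = 1395/2 + 1395*√5/2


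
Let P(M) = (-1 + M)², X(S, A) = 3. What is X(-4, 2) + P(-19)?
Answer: 403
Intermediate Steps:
X(-4, 2) + P(-19) = 3 + (-1 - 19)² = 3 + (-20)² = 3 + 400 = 403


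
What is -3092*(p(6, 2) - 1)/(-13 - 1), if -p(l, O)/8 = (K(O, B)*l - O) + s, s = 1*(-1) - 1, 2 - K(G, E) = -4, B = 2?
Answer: -397322/7 ≈ -56760.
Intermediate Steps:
K(G, E) = 6 (K(G, E) = 2 - 1*(-4) = 2 + 4 = 6)
s = -2 (s = -1 - 1 = -2)
p(l, O) = 16 - 48*l + 8*O (p(l, O) = -8*((6*l - O) - 2) = -8*((-O + 6*l) - 2) = -8*(-2 - O + 6*l) = 16 - 48*l + 8*O)
-3092*(p(6, 2) - 1)/(-13 - 1) = -3092*((16 - 48*6 + 8*2) - 1)/(-13 - 1) = -3092*((16 - 288 + 16) - 1)/(-14) = -3092*(-256 - 1)*(-1)/14 = -(-794644)*(-1)/14 = -3092*257/14 = -397322/7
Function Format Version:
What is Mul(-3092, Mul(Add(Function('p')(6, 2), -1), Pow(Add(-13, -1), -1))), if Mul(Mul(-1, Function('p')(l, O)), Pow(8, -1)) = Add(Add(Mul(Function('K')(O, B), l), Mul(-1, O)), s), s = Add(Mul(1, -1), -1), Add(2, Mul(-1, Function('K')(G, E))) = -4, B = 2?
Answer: Rational(-397322, 7) ≈ -56760.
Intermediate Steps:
Function('K')(G, E) = 6 (Function('K')(G, E) = Add(2, Mul(-1, -4)) = Add(2, 4) = 6)
s = -2 (s = Add(-1, -1) = -2)
Function('p')(l, O) = Add(16, Mul(-48, l), Mul(8, O)) (Function('p')(l, O) = Mul(-8, Add(Add(Mul(6, l), Mul(-1, O)), -2)) = Mul(-8, Add(Add(Mul(-1, O), Mul(6, l)), -2)) = Mul(-8, Add(-2, Mul(-1, O), Mul(6, l))) = Add(16, Mul(-48, l), Mul(8, O)))
Mul(-3092, Mul(Add(Function('p')(6, 2), -1), Pow(Add(-13, -1), -1))) = Mul(-3092, Mul(Add(Add(16, Mul(-48, 6), Mul(8, 2)), -1), Pow(Add(-13, -1), -1))) = Mul(-3092, Mul(Add(Add(16, -288, 16), -1), Pow(-14, -1))) = Mul(-3092, Mul(Add(-256, -1), Rational(-1, 14))) = Mul(-3092, Mul(-257, Rational(-1, 14))) = Mul(-3092, Rational(257, 14)) = Rational(-397322, 7)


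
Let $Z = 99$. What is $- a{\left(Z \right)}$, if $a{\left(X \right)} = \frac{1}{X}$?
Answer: $- \frac{1}{99} \approx -0.010101$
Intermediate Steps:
$- a{\left(Z \right)} = - \frac{1}{99}$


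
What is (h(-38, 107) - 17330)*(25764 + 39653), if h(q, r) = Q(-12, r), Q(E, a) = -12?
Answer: -1134461614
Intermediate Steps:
h(q, r) = -12
(h(-38, 107) - 17330)*(25764 + 39653) = (-12 - 17330)*(25764 + 39653) = -17342*65417 = -1134461614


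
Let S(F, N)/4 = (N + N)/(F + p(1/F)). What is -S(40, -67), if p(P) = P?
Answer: 21440/1601 ≈ 13.392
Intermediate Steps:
S(F, N) = 8*N/(F + 1/F) (S(F, N) = 4*((N + N)/(F + 1/F)) = 4*((2*N)/(F + 1/F)) = 4*(2*N/(F + 1/F)) = 8*N/(F + 1/F))
-S(40, -67) = -8*40*(-67)/(1 + 40²) = -8*40*(-67)/(1 + 1600) = -8*40*(-67)/1601 = -1*(-21440/1601) = 21440/1601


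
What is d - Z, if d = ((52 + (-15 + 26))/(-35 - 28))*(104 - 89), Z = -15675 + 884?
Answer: 14776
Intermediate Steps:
Z = -14791
d = -15 (d = ((52 + 11)/(-63))*15 = (63*(-1/63))*15 = -1*15 = -15)
d - Z = -15 - 1*(-14791) = -15 + 14791 = 14776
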